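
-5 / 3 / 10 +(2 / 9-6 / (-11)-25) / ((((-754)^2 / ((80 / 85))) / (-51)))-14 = -132871423 / 9380514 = -14.16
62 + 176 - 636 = -398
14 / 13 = 1.08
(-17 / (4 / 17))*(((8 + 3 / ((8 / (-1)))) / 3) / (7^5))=-0.01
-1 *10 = -10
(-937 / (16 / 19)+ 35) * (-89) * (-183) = -280836741 / 16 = -17552296.31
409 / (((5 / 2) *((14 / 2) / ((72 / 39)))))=19632 / 455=43.15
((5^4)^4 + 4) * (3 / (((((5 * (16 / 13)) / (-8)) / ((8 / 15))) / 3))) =-23803710938124 / 25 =-952148437524.96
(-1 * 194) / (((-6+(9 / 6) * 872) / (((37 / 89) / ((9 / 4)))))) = -14356 / 521451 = -0.03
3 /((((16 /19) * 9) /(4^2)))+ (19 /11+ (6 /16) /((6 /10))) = 2293 /264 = 8.69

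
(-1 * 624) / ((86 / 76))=-23712 / 43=-551.44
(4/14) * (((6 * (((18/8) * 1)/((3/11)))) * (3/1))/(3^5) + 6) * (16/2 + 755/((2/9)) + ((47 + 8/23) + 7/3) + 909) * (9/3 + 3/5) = 10238369/345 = 29676.43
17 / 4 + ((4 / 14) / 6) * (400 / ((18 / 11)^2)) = 77317 / 6804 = 11.36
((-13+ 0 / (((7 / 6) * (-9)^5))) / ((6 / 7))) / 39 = -7 / 18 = -0.39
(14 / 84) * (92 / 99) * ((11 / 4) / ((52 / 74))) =851 / 1404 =0.61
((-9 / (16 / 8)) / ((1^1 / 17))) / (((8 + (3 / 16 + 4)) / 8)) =-3264 / 65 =-50.22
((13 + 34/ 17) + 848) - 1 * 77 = 786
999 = 999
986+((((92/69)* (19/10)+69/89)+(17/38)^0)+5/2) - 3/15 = 530053/534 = 992.61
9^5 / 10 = 59049 / 10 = 5904.90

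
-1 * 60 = -60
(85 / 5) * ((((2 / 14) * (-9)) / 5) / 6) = -0.73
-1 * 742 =-742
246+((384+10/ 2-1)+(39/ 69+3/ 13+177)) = 242727/ 299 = 811.80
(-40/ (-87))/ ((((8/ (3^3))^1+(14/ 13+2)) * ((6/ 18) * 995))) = 351/ 854108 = 0.00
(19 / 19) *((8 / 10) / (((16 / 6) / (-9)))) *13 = -351 / 10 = -35.10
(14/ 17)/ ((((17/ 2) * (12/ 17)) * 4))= 7/ 204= 0.03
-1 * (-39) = 39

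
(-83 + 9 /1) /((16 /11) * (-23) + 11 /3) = 2442 /983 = 2.48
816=816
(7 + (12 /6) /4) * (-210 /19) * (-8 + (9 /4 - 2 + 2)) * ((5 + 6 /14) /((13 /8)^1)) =20700 /13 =1592.31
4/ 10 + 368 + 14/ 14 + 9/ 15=370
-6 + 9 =3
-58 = -58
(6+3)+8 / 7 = 71 / 7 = 10.14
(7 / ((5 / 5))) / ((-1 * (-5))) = 7 / 5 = 1.40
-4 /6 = -2 /3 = -0.67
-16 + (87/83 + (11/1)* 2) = 585/83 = 7.05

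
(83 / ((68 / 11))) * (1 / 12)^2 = 913 / 9792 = 0.09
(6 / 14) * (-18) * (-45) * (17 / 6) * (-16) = -110160 / 7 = -15737.14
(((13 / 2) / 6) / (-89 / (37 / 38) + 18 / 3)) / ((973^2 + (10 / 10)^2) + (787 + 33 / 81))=-4329 / 323368740800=-0.00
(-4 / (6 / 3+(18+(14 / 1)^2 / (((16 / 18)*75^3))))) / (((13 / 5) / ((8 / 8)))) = -1875000 / 24375637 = -0.08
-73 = -73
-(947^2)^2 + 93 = -804266382388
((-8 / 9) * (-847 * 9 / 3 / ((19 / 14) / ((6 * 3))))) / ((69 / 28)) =5312384 / 437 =12156.49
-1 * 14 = -14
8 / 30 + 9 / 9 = 1.27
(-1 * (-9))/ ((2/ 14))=63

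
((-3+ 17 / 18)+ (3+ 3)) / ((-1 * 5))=-71 / 90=-0.79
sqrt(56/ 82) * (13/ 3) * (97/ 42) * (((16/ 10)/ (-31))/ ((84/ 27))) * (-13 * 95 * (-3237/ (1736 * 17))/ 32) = -1008218679 * sqrt(287)/ 29407645568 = -0.58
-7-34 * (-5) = 163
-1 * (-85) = 85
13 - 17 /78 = 997 /78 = 12.78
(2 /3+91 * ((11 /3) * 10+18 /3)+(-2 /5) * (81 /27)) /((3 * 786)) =29116 /17685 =1.65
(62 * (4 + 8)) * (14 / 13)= 10416 / 13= 801.23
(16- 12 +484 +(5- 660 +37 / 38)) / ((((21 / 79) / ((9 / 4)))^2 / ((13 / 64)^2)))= -59888567349 / 122028032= -490.78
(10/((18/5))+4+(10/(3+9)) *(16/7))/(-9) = -547/567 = -0.96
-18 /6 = -3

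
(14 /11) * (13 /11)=182 /121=1.50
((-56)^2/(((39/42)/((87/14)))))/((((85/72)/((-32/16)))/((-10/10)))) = 39287808/1105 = 35554.58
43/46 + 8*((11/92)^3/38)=3458875/3698768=0.94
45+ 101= 146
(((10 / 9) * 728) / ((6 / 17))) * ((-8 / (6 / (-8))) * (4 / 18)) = 3960320 / 729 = 5432.54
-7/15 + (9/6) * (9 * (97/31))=38851/930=41.78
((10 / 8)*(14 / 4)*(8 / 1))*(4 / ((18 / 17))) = 1190 / 9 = 132.22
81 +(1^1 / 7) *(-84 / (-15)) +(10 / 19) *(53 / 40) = 31349 / 380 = 82.50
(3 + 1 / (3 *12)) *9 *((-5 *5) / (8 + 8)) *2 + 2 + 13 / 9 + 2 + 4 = -21805 / 288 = -75.71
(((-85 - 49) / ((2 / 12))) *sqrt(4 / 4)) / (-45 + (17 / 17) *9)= 67 / 3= 22.33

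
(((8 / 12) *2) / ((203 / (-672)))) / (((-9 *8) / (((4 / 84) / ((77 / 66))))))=32 / 12789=0.00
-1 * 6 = -6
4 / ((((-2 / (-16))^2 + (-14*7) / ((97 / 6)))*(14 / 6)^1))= -74496 / 262745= -0.28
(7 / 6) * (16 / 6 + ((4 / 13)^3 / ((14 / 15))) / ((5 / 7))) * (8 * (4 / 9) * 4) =8003072 / 177957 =44.97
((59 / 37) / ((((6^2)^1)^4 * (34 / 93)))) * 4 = 1829 / 176079744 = 0.00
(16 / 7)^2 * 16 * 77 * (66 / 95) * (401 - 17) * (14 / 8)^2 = 499580928 / 95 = 5258746.61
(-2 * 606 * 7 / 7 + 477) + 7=-728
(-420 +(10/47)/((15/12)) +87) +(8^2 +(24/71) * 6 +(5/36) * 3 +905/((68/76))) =507215557/680748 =745.09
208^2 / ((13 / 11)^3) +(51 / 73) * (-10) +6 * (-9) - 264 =24565316 / 949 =25885.48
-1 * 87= -87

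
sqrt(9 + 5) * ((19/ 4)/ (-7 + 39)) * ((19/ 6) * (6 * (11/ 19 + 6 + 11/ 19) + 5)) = 17309 * sqrt(14)/ 768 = 84.33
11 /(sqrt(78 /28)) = 11 * sqrt(546) /39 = 6.59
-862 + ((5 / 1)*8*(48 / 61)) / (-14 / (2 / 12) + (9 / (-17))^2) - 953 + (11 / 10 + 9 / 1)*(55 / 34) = -12036864893 / 6690724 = -1799.04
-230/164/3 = -0.47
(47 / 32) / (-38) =-47 / 1216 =-0.04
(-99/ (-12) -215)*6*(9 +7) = -19848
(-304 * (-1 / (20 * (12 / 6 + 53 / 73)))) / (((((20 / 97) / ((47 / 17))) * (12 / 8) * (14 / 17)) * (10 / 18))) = 108.94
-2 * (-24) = 48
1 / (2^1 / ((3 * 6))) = 9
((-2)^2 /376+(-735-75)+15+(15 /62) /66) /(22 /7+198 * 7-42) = -356754601 /604538440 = -0.59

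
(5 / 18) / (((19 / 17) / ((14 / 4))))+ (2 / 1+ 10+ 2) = 10171 / 684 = 14.87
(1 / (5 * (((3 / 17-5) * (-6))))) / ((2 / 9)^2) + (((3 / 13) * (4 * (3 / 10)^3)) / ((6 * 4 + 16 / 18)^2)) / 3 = 935715267 / 6685952000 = 0.14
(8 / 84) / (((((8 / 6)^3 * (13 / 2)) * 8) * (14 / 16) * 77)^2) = 243 / 175967407616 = 0.00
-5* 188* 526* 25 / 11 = -12361000 / 11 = -1123727.27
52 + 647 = 699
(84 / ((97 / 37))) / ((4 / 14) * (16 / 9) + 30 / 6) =195804 / 33659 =5.82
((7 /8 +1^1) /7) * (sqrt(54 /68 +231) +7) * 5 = 75 /8 +75 * sqrt(267954) /1904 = 29.77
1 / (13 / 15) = 15 / 13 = 1.15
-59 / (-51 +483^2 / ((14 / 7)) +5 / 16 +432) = -944 / 1872413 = -0.00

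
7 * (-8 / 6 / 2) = -14 / 3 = -4.67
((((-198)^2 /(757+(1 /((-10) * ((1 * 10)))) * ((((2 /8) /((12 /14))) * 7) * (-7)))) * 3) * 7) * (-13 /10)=-2568646080 /1817143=-1413.56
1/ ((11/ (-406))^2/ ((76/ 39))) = 2654.70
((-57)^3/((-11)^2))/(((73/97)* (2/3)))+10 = -53714503/17666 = -3040.56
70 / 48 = 35 / 24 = 1.46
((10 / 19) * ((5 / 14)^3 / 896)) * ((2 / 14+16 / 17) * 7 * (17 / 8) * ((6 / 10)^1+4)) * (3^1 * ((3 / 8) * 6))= 0.01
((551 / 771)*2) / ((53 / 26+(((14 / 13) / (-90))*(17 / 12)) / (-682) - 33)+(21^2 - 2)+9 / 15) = 1758659760 / 502798388491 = 0.00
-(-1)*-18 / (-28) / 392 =9 / 5488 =0.00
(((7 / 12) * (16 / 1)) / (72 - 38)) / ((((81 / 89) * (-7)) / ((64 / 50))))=-5696 / 103275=-0.06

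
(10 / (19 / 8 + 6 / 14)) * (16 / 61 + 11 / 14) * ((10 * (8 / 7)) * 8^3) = 1466368000 / 67039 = 21873.36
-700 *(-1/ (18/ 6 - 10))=-100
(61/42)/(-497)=-61/20874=-0.00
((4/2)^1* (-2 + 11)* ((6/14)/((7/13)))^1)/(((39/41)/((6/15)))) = 1476/245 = 6.02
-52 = -52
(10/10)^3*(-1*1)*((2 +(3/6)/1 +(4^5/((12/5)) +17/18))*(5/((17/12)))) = -77420/51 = -1518.04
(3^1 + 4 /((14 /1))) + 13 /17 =482 /119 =4.05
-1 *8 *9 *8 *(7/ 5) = -4032/ 5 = -806.40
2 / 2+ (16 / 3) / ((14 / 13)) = 125 / 21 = 5.95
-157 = -157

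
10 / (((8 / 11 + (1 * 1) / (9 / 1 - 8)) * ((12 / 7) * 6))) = 385 / 684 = 0.56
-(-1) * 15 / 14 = 15 / 14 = 1.07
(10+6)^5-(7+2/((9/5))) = 9437111/9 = 1048567.89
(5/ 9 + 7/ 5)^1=88/ 45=1.96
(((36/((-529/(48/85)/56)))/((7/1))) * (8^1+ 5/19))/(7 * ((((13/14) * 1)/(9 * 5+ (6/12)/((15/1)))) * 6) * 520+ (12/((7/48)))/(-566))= -5762522976/1021177227815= -0.01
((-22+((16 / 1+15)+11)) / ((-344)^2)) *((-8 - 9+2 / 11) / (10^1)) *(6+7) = -2405 / 650848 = -0.00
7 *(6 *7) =294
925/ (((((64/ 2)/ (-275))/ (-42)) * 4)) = 5341875/ 64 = 83466.80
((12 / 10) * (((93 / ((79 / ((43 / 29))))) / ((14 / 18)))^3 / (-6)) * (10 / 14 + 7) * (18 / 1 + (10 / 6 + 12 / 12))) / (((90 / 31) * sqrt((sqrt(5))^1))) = -89605594188254862 * 5^(3 / 4) / 3608921542321375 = -83.02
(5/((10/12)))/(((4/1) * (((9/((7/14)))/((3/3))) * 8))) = 1/96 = 0.01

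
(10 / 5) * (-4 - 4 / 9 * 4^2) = -22.22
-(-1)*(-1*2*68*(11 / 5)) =-1496 / 5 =-299.20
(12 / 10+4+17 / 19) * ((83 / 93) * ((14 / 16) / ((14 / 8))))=16019 / 5890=2.72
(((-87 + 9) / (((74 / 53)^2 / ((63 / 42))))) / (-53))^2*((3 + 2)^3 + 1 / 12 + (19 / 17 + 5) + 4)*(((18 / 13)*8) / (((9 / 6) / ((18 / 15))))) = 244743616611 / 159303685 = 1536.33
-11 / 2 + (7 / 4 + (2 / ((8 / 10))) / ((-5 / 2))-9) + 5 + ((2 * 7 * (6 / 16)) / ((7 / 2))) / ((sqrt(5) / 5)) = -5.40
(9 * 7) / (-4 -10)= -9 / 2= -4.50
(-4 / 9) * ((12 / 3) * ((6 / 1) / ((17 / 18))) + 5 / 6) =-11.66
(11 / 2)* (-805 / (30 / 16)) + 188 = -6520 / 3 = -2173.33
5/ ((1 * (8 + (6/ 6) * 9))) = 5/ 17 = 0.29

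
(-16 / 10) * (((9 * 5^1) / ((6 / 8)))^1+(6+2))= -544 / 5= -108.80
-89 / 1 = -89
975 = 975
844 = 844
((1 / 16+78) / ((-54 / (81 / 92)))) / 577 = -3747 / 1698688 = -0.00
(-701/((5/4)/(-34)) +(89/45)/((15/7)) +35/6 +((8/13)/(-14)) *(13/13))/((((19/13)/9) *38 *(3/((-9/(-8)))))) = 2343230131/2021600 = 1159.10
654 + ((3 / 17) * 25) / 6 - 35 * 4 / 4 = 21071 / 34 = 619.74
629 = 629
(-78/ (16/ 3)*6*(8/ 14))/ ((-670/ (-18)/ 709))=-2239731/ 2345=-955.11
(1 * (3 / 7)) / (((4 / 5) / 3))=45 / 28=1.61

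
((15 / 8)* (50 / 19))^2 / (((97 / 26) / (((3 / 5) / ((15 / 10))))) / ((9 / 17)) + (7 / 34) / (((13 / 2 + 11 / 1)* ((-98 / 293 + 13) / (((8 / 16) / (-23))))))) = 39789168046875 / 28792131475124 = 1.38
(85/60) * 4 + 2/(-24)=67/12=5.58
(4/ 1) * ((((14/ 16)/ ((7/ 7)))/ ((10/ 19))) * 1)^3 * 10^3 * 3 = 7057911/ 128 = 55139.93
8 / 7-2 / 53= 410 / 371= 1.11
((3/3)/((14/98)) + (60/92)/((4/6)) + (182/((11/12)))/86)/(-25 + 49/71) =-15891433/37554308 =-0.42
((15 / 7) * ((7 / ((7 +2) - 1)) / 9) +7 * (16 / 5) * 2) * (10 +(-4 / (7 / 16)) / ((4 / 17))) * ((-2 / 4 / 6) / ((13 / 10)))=83.26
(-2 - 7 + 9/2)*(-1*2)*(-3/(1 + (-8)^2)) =-27/65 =-0.42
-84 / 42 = -2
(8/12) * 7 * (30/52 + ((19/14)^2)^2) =1982293/107016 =18.52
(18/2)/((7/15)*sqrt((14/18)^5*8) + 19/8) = 18175282200/4374601009- 1440270720*sqrt(14)/4374601009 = 2.92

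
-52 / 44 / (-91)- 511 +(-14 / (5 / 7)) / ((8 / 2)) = -397233 / 770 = -515.89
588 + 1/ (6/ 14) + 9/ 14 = 24821/ 42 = 590.98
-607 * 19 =-11533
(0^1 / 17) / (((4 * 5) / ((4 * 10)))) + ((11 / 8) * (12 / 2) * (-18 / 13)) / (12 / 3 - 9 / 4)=-594 / 91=-6.53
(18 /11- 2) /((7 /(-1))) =4 /77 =0.05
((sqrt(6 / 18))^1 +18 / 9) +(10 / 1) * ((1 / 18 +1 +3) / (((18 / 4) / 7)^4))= sqrt(3) / 3 +14139938 / 59049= 240.04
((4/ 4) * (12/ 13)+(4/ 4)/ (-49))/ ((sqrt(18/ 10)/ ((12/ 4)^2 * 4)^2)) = 248400 * sqrt(5)/ 637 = 871.96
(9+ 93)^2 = 10404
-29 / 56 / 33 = -29 / 1848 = -0.02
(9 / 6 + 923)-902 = 45 / 2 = 22.50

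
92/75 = 1.23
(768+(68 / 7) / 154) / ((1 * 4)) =206993 / 1078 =192.02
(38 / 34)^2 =361 / 289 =1.25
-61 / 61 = -1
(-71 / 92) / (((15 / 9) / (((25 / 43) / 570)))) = -71 / 150328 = -0.00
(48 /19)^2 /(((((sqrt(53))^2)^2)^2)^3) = 2304 /177344464436678141825401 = 0.00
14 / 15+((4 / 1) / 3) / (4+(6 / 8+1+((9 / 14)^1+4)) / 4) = 11018 / 9405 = 1.17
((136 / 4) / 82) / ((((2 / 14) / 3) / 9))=3213 / 41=78.37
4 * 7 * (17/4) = 119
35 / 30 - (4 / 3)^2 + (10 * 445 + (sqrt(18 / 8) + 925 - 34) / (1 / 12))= 272869 / 18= 15159.39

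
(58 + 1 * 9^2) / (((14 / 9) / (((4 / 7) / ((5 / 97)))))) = 990.59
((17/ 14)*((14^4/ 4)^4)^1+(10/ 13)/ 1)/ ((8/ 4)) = 67149509996633797/ 13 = 5165346922817984.38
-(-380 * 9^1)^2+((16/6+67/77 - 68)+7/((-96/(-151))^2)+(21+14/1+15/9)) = -8300147160373/709632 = -11696410.48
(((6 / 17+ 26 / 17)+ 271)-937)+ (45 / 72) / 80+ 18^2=-740079 / 2176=-340.11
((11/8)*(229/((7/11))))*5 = 138545/56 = 2474.02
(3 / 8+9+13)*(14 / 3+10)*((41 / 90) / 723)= 80729 / 390420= 0.21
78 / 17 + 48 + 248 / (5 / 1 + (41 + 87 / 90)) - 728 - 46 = -17153496 / 23953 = -716.13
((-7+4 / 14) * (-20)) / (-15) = -188 / 21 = -8.95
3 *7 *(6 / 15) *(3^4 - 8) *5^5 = 1916250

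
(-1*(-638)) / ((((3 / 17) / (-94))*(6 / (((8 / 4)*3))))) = -1019524 / 3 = -339841.33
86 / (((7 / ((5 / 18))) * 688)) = 5 / 1008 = 0.00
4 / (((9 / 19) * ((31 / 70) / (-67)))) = -356440 / 279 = -1277.56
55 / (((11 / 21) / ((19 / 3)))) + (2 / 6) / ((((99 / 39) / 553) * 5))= 336364 / 495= 679.52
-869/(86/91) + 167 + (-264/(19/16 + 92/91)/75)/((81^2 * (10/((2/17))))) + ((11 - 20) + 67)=-242330013582103/348915620250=-694.52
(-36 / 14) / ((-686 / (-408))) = -3672 / 2401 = -1.53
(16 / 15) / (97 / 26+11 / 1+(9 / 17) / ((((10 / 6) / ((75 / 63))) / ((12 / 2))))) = 49504 / 788955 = 0.06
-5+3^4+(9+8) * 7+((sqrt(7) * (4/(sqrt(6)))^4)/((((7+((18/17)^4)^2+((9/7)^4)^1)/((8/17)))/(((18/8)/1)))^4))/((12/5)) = 1144760713745139081766718049564089378092760123218815 * sqrt(7)/5033932833648539756183740453687785876085854864714078736+195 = 195.00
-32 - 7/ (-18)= -569/ 18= -31.61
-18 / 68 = -9 / 34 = -0.26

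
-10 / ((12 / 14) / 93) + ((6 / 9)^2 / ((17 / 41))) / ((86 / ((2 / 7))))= -49967341 / 46053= -1085.00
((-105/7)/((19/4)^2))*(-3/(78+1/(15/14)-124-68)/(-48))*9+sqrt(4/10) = 2025/612256+sqrt(10)/5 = 0.64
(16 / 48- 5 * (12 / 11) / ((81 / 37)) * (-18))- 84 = -427 / 11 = -38.82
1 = 1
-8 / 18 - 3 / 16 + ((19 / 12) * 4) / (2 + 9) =-0.06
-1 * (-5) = 5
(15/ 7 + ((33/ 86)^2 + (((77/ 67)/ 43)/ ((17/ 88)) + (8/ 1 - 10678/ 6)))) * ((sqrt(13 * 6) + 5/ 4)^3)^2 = -11863348208935282387/ 10814963712 - 371589064357818195 * sqrt(78)/ 4313110528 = -1857824406.52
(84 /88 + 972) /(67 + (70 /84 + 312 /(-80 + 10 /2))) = 1605375 /105061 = 15.28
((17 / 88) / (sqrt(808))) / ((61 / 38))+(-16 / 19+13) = 323*sqrt(202) / 1084336+231 / 19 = 12.16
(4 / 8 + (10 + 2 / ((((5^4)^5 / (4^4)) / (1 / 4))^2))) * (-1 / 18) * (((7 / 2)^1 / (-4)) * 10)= 1336957211606204509735107536563 / 261934474110603332519531250000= 5.10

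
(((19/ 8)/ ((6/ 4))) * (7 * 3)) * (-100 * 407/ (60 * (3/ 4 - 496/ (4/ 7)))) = 270655/ 10407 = 26.01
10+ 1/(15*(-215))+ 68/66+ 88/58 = 12908281/1028775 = 12.55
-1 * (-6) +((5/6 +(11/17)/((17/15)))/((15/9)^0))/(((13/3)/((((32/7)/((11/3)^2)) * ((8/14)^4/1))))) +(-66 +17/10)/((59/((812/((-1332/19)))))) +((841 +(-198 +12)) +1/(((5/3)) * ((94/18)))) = 9506911370893869455/14110450000869222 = 673.75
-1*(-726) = 726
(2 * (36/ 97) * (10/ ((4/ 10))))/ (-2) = -900/ 97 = -9.28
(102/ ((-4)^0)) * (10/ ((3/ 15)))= 5100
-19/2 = -9.50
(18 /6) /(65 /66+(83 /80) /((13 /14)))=51480 /36073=1.43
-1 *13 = -13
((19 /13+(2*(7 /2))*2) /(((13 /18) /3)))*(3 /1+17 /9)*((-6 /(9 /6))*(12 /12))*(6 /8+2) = -583704 /169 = -3453.87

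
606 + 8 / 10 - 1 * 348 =1294 / 5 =258.80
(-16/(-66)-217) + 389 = 5684/33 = 172.24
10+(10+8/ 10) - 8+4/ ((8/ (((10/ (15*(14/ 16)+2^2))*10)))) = 10768/ 685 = 15.72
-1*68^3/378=-157216/189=-831.83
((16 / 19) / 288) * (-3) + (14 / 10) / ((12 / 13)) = 573 / 380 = 1.51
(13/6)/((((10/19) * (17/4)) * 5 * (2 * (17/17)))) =0.10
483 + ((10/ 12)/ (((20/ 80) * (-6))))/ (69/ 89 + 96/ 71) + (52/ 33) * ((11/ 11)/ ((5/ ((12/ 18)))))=3213680002/ 6654285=482.95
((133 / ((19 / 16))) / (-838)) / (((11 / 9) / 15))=-1.64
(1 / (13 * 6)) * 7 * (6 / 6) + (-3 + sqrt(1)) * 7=-1085 / 78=-13.91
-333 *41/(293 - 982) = 13653/689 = 19.82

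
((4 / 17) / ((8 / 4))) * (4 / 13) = 8 / 221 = 0.04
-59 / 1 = -59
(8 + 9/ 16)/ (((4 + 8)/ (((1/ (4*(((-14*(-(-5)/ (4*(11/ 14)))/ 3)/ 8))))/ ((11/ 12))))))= -411/ 1960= -0.21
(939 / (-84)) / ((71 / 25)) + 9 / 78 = -98743 / 25844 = -3.82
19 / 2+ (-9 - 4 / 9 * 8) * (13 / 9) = -1399 / 162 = -8.64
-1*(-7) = 7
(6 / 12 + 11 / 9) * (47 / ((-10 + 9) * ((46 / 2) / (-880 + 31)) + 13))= 412331 / 66360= 6.21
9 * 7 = 63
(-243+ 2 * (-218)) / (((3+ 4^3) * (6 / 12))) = -1358 / 67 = -20.27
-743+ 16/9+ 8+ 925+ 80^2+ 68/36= 6593.67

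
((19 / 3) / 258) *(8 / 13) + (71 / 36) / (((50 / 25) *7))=43945 / 281736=0.16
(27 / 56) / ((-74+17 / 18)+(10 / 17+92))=4131 / 167356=0.02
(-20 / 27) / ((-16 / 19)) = 95 / 108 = 0.88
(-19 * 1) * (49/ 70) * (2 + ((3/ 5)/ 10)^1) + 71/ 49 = -635751/ 24500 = -25.95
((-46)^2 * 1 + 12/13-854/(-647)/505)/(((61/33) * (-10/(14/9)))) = -692365389254/3886512825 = -178.15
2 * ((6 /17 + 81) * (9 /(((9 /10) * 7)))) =27660 /119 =232.44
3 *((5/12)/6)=5/24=0.21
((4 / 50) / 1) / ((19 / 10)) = 4 / 95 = 0.04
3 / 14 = 0.21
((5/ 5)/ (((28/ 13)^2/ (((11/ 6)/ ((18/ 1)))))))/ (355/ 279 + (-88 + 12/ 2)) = -0.00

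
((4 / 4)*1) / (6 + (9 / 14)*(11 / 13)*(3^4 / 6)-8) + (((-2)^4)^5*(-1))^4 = 2351360719150453744803512684 / 1945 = 1208925819614629174706176.00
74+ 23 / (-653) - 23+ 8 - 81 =-14389 / 653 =-22.04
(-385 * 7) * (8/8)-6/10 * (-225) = -2560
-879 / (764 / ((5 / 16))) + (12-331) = -3903851 / 12224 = -319.36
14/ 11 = 1.27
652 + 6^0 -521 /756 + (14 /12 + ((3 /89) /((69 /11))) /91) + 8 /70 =653.59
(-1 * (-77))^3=456533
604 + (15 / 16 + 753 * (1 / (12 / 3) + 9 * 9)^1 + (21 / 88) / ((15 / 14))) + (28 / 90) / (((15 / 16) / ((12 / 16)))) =2446751701 / 39600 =61786.66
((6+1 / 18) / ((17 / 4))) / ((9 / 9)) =218 / 153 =1.42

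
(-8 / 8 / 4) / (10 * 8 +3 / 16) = -4 / 1283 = -0.00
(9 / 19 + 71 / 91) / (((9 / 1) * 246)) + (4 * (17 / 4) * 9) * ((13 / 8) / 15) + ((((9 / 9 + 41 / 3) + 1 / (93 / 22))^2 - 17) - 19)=14912159624149 / 73574275320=202.68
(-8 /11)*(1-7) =48 /11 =4.36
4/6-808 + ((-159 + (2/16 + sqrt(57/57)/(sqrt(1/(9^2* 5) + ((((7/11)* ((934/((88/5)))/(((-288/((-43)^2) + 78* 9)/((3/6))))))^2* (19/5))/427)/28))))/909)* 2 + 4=-803.64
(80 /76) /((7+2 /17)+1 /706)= 240040 /1623417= 0.15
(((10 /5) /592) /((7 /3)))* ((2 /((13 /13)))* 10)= 15 /518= 0.03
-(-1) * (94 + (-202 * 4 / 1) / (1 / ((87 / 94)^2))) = -1321292 / 2209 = -598.14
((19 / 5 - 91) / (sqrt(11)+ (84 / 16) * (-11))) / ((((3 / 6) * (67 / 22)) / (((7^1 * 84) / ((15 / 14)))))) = 76568576 * sqrt(11) / 8098625+ 4421835264 / 8098625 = 577.36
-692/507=-1.36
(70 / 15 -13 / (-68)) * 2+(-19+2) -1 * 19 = -2681 / 102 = -26.28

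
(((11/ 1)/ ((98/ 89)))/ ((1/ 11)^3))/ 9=1303049/ 882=1477.38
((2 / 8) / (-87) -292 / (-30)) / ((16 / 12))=7.30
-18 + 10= -8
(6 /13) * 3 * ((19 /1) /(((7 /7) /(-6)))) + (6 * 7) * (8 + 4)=346.15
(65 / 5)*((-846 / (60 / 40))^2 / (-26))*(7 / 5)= -1113336 / 5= -222667.20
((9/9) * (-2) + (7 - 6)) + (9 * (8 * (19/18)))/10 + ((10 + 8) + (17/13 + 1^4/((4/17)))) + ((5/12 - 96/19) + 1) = 98263/3705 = 26.52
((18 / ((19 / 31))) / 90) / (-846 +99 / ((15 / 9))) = -31 / 74727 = -0.00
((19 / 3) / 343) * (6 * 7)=38 / 49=0.78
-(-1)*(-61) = -61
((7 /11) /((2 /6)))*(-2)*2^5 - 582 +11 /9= -69593 /99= -702.96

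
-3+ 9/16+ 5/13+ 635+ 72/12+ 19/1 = 136853/208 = 657.95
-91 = -91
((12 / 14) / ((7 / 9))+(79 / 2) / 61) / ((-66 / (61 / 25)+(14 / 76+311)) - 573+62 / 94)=-9339887 / 1538542425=-0.01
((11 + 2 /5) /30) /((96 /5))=19 /960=0.02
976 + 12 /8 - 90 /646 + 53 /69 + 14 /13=567412505 /579462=979.21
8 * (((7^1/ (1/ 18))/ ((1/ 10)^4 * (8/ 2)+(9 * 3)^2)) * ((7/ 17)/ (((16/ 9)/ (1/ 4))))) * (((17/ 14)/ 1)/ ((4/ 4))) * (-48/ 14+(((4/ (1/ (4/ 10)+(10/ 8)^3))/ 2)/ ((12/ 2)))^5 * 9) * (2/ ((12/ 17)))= -5178280321736986/ 5482921877872785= -0.94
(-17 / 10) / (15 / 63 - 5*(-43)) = -357 / 45200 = -0.01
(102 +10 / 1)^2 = 12544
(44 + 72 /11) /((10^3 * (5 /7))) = 973 /13750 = 0.07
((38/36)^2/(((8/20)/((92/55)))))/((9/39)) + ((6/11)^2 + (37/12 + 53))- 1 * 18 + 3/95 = 654780001/11173140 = 58.60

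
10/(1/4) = 40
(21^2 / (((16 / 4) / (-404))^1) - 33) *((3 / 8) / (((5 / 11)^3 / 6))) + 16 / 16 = -266975723 / 250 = -1067902.89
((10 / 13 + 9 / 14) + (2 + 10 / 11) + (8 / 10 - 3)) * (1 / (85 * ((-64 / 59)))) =-73691 / 3203200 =-0.02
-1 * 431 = -431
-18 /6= -3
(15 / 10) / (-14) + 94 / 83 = 2383 / 2324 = 1.03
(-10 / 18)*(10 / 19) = -50 / 171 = -0.29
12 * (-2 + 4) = 24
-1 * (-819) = 819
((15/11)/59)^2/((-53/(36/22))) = -0.00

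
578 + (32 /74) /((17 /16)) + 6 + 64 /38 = 7004376 /11951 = 586.09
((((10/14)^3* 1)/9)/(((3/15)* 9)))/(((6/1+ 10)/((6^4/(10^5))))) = 0.00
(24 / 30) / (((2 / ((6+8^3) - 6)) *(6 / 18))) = 3072 / 5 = 614.40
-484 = -484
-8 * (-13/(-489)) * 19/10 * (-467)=461396/2445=188.71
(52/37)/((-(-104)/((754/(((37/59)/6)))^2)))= 35622075528/50653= 703256.97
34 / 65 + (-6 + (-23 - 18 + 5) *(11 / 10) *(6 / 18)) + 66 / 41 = -45484 / 2665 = -17.07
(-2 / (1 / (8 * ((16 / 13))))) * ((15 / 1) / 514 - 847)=55723904 / 3341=16678.81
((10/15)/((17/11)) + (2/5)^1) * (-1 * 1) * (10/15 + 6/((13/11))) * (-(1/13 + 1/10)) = 546112/646425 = 0.84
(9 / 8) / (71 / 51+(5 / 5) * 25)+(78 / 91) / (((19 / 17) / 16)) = 17634423 / 1432144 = 12.31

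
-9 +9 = 0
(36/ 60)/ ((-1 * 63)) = -0.01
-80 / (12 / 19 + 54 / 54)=-1520 / 31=-49.03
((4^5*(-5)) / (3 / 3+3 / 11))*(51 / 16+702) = -2836868.57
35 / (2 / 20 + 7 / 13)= 4550 / 83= 54.82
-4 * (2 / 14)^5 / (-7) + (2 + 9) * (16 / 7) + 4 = 3428632 / 117649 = 29.14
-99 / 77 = -9 / 7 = -1.29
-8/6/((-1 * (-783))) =-4/2349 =-0.00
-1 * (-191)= 191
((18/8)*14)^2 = 3969/4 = 992.25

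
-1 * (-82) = 82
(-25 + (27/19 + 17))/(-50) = 5/38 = 0.13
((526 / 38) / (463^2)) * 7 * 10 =18410 / 4073011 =0.00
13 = 13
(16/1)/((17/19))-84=-1124/17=-66.12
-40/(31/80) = -3200/31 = -103.23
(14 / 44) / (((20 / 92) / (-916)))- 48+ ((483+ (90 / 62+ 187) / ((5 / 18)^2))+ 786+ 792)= 26552323 / 8525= 3114.64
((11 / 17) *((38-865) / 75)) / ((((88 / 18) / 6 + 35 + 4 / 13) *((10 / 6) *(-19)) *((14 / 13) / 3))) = 124528833 / 7166804750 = 0.02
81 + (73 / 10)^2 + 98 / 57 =775253 / 5700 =136.01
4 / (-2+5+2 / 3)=12 / 11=1.09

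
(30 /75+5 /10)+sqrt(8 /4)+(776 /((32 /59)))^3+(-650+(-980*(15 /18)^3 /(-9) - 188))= sqrt(2)+227744239508509 /77760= 2928809665.88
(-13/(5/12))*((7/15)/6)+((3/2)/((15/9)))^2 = -97/60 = -1.62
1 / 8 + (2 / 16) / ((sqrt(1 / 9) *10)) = 13 / 80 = 0.16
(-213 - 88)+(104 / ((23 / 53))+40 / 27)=-37177 / 621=-59.87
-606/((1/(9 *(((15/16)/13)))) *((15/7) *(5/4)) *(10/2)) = -19089/650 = -29.37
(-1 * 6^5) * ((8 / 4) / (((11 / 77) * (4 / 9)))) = -244944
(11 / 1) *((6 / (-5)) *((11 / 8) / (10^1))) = -1.82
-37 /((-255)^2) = -37 /65025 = -0.00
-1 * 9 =-9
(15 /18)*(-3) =-5 /2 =-2.50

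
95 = 95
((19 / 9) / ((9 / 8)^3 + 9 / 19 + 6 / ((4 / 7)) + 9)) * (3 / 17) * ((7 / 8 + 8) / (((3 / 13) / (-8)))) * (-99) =1876599296 / 3538635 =530.32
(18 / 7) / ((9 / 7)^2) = 14 / 9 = 1.56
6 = 6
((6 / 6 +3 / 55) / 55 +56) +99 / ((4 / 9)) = 3373107 / 12100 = 278.77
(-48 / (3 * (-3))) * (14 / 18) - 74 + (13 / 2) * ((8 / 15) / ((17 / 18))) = -151886 / 2295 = -66.18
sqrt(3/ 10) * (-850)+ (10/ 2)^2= 25- 85 * sqrt(30)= -440.56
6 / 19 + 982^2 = 18322162 / 19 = 964324.32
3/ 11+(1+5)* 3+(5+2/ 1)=25.27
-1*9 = -9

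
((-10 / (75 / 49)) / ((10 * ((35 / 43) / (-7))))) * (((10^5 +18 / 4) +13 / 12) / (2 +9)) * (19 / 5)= 194110.23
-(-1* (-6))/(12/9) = -9/2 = -4.50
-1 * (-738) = 738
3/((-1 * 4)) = -3/4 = -0.75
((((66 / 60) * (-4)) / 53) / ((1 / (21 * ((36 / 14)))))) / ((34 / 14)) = -8316 / 4505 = -1.85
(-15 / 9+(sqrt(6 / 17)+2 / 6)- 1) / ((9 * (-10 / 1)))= 7 / 270- sqrt(102) / 1530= 0.02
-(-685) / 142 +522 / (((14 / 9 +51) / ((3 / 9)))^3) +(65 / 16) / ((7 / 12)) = 11.79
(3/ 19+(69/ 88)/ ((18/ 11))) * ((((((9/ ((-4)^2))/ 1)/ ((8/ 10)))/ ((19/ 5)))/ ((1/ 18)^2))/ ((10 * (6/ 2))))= 235305/ 184832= 1.27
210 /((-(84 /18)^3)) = -405 /196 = -2.07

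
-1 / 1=-1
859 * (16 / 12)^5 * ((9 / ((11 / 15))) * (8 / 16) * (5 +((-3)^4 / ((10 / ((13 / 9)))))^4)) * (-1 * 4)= -20609262251392 / 12375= -1665394929.41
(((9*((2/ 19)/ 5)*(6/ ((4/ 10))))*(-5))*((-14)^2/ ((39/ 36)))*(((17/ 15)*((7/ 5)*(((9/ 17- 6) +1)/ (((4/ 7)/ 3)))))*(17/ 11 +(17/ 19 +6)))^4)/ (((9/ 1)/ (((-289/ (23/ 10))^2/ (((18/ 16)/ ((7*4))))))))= -1095607531914047903.15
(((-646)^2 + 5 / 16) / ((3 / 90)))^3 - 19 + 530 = 1004684746636381200947507 / 512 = 1962274895774182033100.60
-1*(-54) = 54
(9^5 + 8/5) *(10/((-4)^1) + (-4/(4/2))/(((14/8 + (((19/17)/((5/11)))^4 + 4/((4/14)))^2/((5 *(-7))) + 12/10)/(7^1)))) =-7260909950610065846125827/53456977760270920718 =-135827.17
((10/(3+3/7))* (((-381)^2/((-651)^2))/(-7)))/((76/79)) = -6370955/42945168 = -0.15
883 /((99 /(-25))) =-22075 /99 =-222.98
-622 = -622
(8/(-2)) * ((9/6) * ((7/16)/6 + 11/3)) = -359/16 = -22.44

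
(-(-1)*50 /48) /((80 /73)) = 365 /384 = 0.95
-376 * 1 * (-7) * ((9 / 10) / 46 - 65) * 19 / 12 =-186848641 / 690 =-270795.13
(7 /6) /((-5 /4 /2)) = -28 /15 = -1.87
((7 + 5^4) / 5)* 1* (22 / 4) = 695.20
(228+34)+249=511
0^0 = 1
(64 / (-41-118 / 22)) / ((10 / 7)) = -1232 / 1275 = -0.97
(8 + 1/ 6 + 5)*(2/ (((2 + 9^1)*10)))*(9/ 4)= 237/ 440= 0.54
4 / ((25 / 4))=16 / 25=0.64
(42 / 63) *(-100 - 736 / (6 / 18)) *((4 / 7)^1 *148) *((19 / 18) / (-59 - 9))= 6490096 / 3213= 2019.95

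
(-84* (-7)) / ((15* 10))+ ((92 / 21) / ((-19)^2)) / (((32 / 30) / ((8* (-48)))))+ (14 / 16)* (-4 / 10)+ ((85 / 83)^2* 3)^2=109139897302119 / 11992717716700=9.10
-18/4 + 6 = 3/2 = 1.50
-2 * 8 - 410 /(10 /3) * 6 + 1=-753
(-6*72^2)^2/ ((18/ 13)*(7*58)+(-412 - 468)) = -3144241152/ 1033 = -3043795.89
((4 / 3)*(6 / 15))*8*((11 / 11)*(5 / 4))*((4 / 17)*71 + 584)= 54464 / 17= 3203.76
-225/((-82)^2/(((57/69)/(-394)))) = 4275/60932888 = 0.00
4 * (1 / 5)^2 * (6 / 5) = 24 / 125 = 0.19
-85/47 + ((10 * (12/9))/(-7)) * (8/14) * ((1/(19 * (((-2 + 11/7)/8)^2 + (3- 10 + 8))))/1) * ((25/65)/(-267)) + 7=30365247452/5848950861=5.19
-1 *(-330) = 330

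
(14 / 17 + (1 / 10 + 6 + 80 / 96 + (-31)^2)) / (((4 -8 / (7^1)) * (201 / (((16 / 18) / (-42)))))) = -247033 / 6919425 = -0.04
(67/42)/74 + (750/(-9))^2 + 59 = 65300317/9324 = 7003.47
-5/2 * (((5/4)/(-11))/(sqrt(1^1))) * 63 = 1575/88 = 17.90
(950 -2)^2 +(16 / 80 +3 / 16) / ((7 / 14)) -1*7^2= 35946231 / 40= 898655.78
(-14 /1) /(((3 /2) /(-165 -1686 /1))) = 17276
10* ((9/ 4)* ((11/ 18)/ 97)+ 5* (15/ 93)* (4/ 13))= 410165/ 156364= 2.62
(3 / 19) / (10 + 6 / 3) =1 / 76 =0.01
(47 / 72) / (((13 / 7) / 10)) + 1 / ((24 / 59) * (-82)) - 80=-5872681 / 76752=-76.52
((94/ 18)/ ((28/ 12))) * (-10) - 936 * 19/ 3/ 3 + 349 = -34637/ 21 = -1649.38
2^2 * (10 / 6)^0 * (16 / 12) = 16 / 3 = 5.33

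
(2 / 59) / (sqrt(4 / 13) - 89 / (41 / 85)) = -8064290 / 43894418859 - 6724* sqrt(13) / 43894418859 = -0.00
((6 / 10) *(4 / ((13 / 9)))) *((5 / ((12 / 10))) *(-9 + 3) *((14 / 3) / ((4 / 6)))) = -3780 / 13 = -290.77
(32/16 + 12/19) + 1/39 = 1969/741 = 2.66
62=62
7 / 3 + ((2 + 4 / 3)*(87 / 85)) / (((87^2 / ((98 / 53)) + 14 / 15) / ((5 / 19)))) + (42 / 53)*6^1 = 2191010802967 / 309103762539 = 7.09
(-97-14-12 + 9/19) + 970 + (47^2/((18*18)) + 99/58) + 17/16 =612023819/714096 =857.06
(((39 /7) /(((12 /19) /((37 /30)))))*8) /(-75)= -9139 /7875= -1.16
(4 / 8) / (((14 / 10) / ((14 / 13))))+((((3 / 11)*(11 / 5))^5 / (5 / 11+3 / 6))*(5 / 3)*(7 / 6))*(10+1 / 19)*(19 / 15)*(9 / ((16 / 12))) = 2274853 / 162500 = 14.00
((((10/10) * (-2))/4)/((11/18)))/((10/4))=-0.33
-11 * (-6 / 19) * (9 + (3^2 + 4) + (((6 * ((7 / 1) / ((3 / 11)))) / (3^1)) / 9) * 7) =215.11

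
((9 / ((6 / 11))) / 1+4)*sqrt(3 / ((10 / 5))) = 41*sqrt(6) / 4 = 25.11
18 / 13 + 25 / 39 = 79 / 39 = 2.03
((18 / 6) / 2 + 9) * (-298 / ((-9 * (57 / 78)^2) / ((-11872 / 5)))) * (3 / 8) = -1046320912 / 1805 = -579679.18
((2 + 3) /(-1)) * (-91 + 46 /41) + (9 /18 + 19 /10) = 92617 /205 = 451.79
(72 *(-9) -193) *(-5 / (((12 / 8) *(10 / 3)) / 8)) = 6728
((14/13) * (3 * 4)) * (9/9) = 168/13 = 12.92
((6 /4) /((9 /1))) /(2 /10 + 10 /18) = 0.22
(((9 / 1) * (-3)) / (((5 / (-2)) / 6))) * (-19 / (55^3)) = -6156 / 831875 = -0.01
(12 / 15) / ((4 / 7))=7 / 5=1.40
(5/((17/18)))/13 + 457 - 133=71694/221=324.41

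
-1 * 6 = -6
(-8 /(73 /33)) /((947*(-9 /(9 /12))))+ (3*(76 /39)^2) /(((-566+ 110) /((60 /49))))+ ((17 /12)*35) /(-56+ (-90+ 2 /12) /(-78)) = -5883910432733 /6297784394811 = -0.93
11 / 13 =0.85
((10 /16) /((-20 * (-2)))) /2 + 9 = 1153 /128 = 9.01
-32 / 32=-1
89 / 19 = 4.68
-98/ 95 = -1.03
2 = 2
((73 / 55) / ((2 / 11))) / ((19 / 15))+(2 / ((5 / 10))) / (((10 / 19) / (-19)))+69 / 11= -276641 / 2090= -132.36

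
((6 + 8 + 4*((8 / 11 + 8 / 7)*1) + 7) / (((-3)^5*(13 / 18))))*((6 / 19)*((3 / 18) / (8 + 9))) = -86 / 171171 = -0.00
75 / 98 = 0.77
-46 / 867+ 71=61511 / 867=70.95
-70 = -70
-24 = -24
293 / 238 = 1.23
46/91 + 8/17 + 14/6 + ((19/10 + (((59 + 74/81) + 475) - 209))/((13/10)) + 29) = 35646547/125307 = 284.47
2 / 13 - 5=-63 / 13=-4.85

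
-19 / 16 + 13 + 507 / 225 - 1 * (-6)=24079 / 1200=20.07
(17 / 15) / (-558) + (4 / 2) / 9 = 1843 / 8370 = 0.22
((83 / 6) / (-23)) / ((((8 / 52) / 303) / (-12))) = 326937 / 23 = 14214.65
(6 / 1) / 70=3 / 35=0.09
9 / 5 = 1.80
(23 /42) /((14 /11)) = 0.43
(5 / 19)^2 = 25 / 361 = 0.07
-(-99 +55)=44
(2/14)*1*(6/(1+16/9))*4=216/175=1.23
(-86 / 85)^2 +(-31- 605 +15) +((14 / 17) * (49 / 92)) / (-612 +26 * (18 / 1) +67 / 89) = -2626933383341 / 4237130150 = -619.98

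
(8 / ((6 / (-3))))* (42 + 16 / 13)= -2248 / 13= -172.92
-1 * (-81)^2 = -6561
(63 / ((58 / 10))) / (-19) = -315 / 551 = -0.57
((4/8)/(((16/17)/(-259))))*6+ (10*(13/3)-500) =-61547/48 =-1282.23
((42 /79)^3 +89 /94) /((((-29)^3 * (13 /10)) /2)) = -17532670 /253348583189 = -0.00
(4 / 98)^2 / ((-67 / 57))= -228 / 160867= -0.00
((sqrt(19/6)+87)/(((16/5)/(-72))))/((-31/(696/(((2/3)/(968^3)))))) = 3551058593280 * sqrt(114)/31+1853652585692160/31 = 61018306973230.93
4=4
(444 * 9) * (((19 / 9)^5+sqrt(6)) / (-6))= -183231326 / 6561-666 * sqrt(6)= -29558.71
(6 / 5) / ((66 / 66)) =6 / 5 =1.20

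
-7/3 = -2.33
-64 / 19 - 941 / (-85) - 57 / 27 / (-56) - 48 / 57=5614501 / 813960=6.90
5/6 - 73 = -72.17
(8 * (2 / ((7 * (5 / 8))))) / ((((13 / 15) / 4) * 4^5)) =3 / 182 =0.02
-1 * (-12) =12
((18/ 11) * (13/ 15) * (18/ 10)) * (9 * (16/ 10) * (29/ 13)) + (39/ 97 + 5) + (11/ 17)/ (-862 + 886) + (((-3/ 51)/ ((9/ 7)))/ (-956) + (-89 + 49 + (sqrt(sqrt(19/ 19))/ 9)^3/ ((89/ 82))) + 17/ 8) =3484752539496539/ 70318368425250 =49.56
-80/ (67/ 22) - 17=-2899/ 67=-43.27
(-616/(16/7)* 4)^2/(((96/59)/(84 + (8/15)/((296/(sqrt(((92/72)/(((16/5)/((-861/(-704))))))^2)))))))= 981945904680433/16367616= 59993214.94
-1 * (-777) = 777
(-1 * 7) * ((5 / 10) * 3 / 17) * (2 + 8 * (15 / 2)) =-651 / 17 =-38.29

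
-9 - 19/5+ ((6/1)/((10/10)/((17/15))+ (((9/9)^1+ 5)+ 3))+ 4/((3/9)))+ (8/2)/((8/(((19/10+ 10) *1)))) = 403/70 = 5.76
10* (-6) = -60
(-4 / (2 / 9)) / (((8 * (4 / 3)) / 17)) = -459 / 16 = -28.69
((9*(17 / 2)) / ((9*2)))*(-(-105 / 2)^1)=1785 / 8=223.12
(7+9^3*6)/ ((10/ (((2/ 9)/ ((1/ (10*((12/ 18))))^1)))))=17524/ 27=649.04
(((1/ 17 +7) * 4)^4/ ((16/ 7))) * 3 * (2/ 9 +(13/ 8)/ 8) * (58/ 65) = 343768320000/ 1085773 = 316611.59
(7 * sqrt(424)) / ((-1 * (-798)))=sqrt(106) / 57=0.18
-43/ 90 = -0.48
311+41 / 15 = 4706 / 15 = 313.73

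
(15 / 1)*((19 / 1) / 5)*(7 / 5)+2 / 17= 6793 / 85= 79.92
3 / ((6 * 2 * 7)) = 1 / 28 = 0.04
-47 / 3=-15.67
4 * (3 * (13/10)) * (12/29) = 936/145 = 6.46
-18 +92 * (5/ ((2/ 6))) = 1362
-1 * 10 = -10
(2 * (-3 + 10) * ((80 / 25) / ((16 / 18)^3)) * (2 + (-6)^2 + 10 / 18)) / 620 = 196749 / 49600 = 3.97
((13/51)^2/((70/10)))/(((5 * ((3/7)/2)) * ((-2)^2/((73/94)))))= 12337/7334820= 0.00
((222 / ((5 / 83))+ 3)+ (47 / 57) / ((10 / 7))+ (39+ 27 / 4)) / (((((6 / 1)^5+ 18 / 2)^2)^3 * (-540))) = -4257361 / 137040934849005344207568750000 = -0.00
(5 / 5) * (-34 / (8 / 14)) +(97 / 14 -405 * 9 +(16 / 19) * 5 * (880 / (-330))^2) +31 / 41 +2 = -179861012 / 49077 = -3664.87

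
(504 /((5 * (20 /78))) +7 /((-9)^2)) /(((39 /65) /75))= 3981215 /81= 49150.80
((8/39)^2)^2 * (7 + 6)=4096/177957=0.02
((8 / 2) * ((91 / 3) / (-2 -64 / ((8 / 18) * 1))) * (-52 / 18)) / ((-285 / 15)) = -4732 / 37449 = -0.13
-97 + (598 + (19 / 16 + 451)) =15251 / 16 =953.19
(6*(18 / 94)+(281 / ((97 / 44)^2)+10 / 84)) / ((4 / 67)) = 73528366837 / 74293464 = 989.70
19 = 19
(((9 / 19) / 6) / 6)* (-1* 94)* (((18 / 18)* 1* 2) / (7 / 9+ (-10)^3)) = 423 / 170867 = 0.00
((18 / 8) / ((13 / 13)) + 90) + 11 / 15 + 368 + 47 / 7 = 196433 / 420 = 467.70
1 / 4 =0.25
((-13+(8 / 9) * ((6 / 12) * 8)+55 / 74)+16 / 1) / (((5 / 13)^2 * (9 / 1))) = 821509 / 149850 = 5.48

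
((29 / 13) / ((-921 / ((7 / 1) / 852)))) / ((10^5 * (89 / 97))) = -19691 / 90788864400000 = -0.00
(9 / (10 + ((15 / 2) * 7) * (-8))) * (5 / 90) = -1 / 820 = -0.00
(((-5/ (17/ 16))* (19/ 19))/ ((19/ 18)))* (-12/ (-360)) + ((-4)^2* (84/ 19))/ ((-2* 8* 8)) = -453/ 646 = -0.70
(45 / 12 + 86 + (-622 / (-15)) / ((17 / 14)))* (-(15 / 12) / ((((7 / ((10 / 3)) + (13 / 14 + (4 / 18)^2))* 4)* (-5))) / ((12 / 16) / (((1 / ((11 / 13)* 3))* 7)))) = 241506447 / 26108192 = 9.25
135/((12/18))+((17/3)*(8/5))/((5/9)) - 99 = 5991/50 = 119.82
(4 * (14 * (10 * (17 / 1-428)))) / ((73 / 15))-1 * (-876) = -3388452 / 73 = -46417.15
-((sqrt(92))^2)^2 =-8464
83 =83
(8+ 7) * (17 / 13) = 255 / 13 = 19.62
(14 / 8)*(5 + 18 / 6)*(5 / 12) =35 / 6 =5.83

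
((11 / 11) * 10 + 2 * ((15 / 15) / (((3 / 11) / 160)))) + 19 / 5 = 17807 / 15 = 1187.13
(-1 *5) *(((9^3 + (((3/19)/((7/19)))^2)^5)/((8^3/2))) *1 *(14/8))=-24.92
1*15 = 15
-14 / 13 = -1.08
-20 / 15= -4 / 3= -1.33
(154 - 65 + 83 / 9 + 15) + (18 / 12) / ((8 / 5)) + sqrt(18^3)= 54* sqrt(2) + 16439 / 144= 190.53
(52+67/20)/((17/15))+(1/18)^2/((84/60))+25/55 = 5226698/106029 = 49.29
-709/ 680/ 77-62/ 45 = -131129/ 94248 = -1.39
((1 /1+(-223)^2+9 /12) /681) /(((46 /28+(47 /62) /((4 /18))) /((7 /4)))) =302164037 /11950188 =25.29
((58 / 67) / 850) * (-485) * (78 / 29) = -7566 / 5695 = -1.33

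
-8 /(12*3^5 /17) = -34 /729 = -0.05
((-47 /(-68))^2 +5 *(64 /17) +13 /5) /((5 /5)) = 506357 /23120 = 21.90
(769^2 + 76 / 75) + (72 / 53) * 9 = 2350712603 / 3975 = 591374.24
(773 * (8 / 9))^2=38241856 / 81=472121.68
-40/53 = -0.75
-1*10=-10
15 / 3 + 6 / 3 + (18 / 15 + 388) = 396.20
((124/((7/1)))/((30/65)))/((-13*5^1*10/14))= -0.83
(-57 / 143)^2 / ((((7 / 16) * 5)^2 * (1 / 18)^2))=269485056 / 25050025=10.76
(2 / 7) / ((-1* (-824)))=1 / 2884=0.00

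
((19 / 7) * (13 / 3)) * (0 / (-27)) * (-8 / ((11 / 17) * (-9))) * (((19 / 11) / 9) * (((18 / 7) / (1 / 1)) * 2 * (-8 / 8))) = 0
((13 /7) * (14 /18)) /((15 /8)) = 104 /135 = 0.77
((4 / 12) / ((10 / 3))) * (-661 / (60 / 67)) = -73.81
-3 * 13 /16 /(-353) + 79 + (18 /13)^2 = 77242991 /954512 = 80.92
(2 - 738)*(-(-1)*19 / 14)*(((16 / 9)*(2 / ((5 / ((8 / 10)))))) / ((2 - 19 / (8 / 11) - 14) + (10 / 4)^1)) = 376832 / 23625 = 15.95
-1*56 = -56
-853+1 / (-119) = -101508 / 119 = -853.01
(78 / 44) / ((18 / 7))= 91 / 132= 0.69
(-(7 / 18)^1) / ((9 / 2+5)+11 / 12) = -14 / 375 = -0.04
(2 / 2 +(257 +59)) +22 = 339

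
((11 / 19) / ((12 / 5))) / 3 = 55 / 684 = 0.08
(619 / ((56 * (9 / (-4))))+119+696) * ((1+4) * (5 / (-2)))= -2551775 / 252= -10126.09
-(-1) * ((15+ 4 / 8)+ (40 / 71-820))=-114159 / 142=-803.94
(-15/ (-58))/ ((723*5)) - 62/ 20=-108327/ 34945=-3.10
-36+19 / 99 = -3545 / 99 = -35.81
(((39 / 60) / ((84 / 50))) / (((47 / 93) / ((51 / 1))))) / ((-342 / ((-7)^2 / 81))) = -239785 / 3471984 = -0.07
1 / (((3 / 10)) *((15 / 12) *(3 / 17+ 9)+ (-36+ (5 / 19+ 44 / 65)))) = -104975 / 742887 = -0.14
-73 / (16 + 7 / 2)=-146 / 39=-3.74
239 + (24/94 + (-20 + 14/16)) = 82769/376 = 220.13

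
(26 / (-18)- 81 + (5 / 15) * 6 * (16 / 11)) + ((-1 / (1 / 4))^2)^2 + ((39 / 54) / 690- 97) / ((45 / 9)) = 157.06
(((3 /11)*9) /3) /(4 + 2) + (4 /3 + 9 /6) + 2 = 164 /33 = 4.97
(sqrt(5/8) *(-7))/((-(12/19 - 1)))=-19 *sqrt(10)/4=-15.02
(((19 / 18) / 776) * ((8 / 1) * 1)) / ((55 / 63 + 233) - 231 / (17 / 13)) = 2261 / 11890066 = 0.00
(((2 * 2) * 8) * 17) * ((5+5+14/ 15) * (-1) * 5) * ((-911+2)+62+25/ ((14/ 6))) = 522270464/ 21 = 24870022.10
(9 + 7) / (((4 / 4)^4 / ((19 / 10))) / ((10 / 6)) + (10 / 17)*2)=2584 / 241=10.72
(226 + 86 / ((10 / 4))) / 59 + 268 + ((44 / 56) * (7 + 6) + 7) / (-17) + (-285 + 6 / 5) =-870537 / 70210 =-12.40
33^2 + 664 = 1753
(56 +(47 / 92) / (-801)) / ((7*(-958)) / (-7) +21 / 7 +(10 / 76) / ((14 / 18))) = 0.06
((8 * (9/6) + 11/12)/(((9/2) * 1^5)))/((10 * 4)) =31/432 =0.07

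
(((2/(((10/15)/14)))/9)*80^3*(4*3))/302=14336000/151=94940.40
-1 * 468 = -468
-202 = -202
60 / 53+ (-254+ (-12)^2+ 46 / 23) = -5664 / 53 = -106.87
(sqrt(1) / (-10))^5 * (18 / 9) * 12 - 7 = -87503 / 12500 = -7.00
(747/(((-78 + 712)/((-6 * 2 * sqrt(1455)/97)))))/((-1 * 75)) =1494 * sqrt(1455)/768725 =0.07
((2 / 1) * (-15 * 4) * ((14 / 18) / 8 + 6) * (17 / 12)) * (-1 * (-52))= -485095 / 9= -53899.44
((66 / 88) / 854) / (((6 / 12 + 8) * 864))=1 / 8362368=0.00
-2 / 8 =-1 / 4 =-0.25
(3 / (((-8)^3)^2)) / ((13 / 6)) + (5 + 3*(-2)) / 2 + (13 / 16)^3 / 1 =61993 / 1703936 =0.04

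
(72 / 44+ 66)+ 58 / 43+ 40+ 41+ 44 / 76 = 1353120 / 8987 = 150.56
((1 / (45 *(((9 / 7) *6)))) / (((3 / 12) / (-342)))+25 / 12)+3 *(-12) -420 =-247243 / 540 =-457.86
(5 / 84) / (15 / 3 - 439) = -5 / 36456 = -0.00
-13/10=-1.30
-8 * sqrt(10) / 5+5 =-0.06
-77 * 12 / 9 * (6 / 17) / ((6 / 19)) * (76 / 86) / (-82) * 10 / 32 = 138985 / 359652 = 0.39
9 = 9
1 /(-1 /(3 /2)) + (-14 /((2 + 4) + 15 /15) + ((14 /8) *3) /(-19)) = -3.78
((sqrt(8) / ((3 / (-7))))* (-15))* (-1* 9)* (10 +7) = -10710* sqrt(2) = -15146.23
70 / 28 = 5 / 2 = 2.50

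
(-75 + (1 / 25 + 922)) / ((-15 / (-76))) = 1609376 / 375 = 4291.67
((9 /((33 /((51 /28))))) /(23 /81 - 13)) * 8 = -12393 /39655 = -0.31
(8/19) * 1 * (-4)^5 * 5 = -40960/19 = -2155.79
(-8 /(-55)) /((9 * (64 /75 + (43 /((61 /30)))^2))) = 37210 /1031626563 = 0.00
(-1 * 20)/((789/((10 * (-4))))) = 800/789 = 1.01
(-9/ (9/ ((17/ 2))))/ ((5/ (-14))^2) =-1666/ 25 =-66.64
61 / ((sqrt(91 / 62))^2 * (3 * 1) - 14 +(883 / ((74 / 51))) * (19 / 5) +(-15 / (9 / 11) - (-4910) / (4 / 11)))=2099010 / 543233261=0.00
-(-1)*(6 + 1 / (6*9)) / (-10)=-65 / 108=-0.60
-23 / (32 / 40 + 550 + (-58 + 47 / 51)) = -5865 / 125899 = -0.05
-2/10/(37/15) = -3/37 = -0.08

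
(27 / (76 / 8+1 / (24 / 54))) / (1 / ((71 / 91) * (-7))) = -7668 / 611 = -12.55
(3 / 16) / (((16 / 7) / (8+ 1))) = 0.74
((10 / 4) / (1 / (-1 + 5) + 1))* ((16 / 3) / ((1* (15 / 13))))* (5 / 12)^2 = 130 / 81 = 1.60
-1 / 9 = -0.11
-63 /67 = -0.94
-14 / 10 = -7 / 5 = -1.40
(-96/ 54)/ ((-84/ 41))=164/ 189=0.87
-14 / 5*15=-42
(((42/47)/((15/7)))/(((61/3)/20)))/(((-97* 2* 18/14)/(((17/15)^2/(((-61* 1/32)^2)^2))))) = -415768772608/2599097311974825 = -0.00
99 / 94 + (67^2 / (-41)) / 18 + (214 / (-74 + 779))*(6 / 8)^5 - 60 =-2883985237 / 44398080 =-64.96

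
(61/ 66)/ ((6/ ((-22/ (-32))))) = 61/ 576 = 0.11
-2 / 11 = -0.18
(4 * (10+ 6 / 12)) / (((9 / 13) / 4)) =728 / 3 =242.67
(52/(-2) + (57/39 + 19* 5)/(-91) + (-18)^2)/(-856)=-43910/126581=-0.35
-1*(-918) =918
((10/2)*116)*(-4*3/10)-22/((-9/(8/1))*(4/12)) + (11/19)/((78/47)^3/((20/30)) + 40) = -637.32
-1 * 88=-88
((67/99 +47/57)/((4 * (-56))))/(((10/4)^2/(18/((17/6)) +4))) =-5648/508725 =-0.01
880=880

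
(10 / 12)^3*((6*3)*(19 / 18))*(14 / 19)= 875 / 108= 8.10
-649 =-649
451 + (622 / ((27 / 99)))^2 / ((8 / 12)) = 23407835 / 3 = 7802611.67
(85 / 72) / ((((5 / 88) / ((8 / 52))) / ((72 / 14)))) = 1496 / 91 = 16.44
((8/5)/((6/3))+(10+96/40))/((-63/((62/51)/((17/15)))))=-1364/6069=-0.22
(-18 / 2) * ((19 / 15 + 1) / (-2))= 51 / 5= 10.20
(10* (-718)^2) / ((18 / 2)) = 5155240 / 9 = 572804.44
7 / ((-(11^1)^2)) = -7 / 121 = -0.06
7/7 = 1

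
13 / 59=0.22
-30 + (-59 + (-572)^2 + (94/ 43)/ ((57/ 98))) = 801719057/ 2451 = 327098.76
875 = 875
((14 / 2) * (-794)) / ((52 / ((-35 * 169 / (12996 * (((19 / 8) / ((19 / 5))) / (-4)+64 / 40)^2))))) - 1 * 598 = -2033244278 / 3538161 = -574.66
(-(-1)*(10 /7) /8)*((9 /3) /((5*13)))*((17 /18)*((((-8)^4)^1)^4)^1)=598134325510144 /273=2190968225311.88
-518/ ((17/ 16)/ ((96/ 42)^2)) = -303104/ 119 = -2547.09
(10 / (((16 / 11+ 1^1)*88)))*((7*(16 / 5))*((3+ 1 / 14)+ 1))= 38 / 9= 4.22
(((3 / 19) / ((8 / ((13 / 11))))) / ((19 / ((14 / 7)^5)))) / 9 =52 / 11913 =0.00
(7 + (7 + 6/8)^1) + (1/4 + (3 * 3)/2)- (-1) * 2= 43/2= 21.50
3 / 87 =1 / 29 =0.03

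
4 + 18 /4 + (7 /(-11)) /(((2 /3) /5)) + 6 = 9.73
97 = 97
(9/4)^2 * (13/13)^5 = 81/16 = 5.06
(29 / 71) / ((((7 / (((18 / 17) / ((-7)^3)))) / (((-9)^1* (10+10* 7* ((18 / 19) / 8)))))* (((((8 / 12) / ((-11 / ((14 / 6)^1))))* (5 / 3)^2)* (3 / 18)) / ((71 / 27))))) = -32324589 / 27143305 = -1.19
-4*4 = -16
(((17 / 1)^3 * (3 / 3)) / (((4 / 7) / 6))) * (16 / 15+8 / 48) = 1272467 / 20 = 63623.35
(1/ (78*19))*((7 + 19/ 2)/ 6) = 11/ 5928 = 0.00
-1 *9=-9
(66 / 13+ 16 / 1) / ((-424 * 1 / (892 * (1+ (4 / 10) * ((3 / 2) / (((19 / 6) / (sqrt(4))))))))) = -4002181 / 65455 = -61.14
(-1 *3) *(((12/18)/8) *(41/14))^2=-1681/9408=-0.18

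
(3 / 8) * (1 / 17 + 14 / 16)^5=99115108221 / 372206993408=0.27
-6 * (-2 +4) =-12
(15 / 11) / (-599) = -15 / 6589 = -0.00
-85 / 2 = -42.50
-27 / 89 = -0.30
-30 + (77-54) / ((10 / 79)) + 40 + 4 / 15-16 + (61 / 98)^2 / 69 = 583063039 / 3313380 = 175.97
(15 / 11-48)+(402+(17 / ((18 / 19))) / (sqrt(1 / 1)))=373.31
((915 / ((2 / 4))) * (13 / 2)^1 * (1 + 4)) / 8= 59475 / 8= 7434.38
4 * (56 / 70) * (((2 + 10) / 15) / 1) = 64 / 25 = 2.56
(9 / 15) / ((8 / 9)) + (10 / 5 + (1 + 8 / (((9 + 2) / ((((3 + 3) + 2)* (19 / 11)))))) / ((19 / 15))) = 1048193 / 91960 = 11.40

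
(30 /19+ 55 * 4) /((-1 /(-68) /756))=216427680 /19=11390930.53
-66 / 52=-33 / 26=-1.27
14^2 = 196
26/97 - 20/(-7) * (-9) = -17278/679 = -25.45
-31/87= -0.36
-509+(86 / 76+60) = -17019 / 38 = -447.87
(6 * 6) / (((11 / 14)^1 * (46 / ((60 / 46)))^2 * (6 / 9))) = 170100 / 3078251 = 0.06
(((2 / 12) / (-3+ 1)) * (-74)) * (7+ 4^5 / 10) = 20239 / 30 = 674.63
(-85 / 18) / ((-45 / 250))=26.23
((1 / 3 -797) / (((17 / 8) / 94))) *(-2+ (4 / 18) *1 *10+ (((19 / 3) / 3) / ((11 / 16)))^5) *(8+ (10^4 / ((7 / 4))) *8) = -135884617448537348564480 / 308639498013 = -440269694330.61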